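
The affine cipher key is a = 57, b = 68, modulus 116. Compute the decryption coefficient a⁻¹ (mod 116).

Extended Euclidean algorithm:
116 = 2×57 + 2
57 = 28×2 + 1
2 = 2×1 + 0
Since gcd(57, 116) = 1, back-substitute to write 1 as a combination:
1 = 57 − 28·2
1 = −28·116 + 57·57
So 57·57 ≡ 1 (mod 116).

57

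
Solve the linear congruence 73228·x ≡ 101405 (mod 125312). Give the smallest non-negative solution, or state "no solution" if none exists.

no solution

gcd(73228, 125312):
125312 = 1*73228 + 52084
73228 = 1*52084 + 21144
52084 = 2*21144 + 9796
21144 = 2*9796 + 1552
9796 = 6*1552 + 484
1552 = 3*484 + 100
484 = 4*100 + 84
100 = 1*84 + 16
84 = 5*16 + 4
16 = 4*4 + 0
gcd = 4, but 4 ∤ 101405, so the congruence has no solution.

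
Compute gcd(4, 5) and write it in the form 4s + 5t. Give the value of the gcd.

1

Repeated division:
5 = 1*4 + 1
4 = 4*1 + 0
gcd(4, 5) = 1.
Express as a combination:
1 = 5 − 4
So 1 = (1)·5 + (-1)·4.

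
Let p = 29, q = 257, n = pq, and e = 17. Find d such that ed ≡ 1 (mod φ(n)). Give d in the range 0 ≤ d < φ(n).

φ(n) = (p−1)(q−1) = 28·256 = 7168.
Need d with 17·d ≡ 1 (mod 7168). Apply the extended Euclidean algorithm:
7168 = 421×17 + 11
17 = 1×11 + 6
11 = 1×6 + 5
6 = 1×5 + 1
5 = 5×1 + 0
Back-substitute:
1 = 6 − 5
1 = −11 + 2·6
1 = 2·17 − 3·11
1 = −3·7168 + 1265·17
So 17·1265 ≡ 1 (mod 7168), hence d = 1265.

1265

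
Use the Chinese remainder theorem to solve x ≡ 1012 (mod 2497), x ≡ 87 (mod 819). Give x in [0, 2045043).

Write x = 1012 + 2497·k. Then 2497·k ≡ 87 − 1012 ≡ 713 (mod 819).
Need 2497⁻¹ mod 819. Extended Euclid on (819, 40):
819 = 20·40 + 19
40 = 2·19 + 2
19 = 9·2 + 1
2 = 2·1 + 0
Back-substitute:
1 = 19 − 9·2
1 = −9·40 + 19·19
1 = 19·819 − 389·40
2497⁻¹ ≡ 430 (mod 819), so k ≡ 430·713 ≡ 284 (mod 819).
x = 1012 + 2497·284 = 710160.

710160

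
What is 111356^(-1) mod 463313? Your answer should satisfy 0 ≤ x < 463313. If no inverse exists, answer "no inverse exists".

65085

Apply the Euclidean algorithm to 463313 and 111356:
463313 = 4·111356 + 17889
111356 = 6·17889 + 4022
17889 = 4·4022 + 1801
4022 = 2·1801 + 420
1801 = 4·420 + 121
420 = 3·121 + 57
121 = 2·57 + 7
57 = 8·7 + 1
7 = 7·1 + 0
gcd = 1, so the inverse exists. Back-substitute:
1 = 57 − 8·7
1 = −8·121 + 17·57
1 = 17·420 − 59·121
1 = −59·1801 + 253·420
1 = 253·4022 − 565·1801
1 = −565·17889 + 2513·4022
1 = 2513·111356 − 15643·17889
1 = −15643·463313 + 65085·111356
So 111356·65085 ≡ 1 (mod 463313).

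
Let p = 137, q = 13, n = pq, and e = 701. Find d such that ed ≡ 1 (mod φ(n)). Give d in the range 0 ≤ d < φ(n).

φ(n) = (p−1)(q−1) = 136·12 = 1632.
Need d with 701·d ≡ 1 (mod 1632). Apply the extended Euclidean algorithm:
1632 = 2·701 + 230
701 = 3·230 + 11
230 = 20·11 + 10
11 = 1·10 + 1
10 = 10·1 + 0
Back-substitute:
1 = 11 − 10
1 = −230 + 21·11
1 = 21·701 − 64·230
1 = −64·1632 + 149·701
So 701·149 ≡ 1 (mod 1632), hence d = 149.

149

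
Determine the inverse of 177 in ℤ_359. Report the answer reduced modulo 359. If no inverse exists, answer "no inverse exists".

215

gcd(359, 177) by repeated division:
359 = 2×177 + 5
177 = 35×5 + 2
5 = 2×2 + 1
2 = 2×1 + 0
Since gcd(177, 359) = 1, back-substitute to write 1 as a combination:
1 = 5 − 2·2
1 = −2·177 + 71·5
1 = 71·359 − 144·177
Thus 177·(-144) ≡ 1 (mod 359); reducing, -144 mod 359 = 215.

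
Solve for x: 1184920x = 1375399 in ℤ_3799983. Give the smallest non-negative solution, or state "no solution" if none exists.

gcd(1184920, 3799983):
3799983 = 3·1184920 + 245223
1184920 = 4·245223 + 204028
245223 = 1·204028 + 41195
204028 = 4·41195 + 39248
41195 = 1·39248 + 1947
39248 = 20·1947 + 308
1947 = 6·308 + 99
308 = 3·99 + 11
99 = 9·11 + 0
gcd = 11, but 11 ∤ 1375399, so the congruence has no solution.

no solution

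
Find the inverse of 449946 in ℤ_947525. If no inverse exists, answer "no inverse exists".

Extended Euclidean algorithm:
947525 = 2·449946 + 47633
449946 = 9·47633 + 21249
47633 = 2·21249 + 5135
21249 = 4·5135 + 709
5135 = 7·709 + 172
709 = 4·172 + 21
172 = 8·21 + 4
21 = 5·4 + 1
4 = 4·1 + 0
Since gcd(449946, 947525) = 1, back-substitute to write 1 as a combination:
1 = 21 − 5·4
1 = −5·172 + 41·21
1 = 41·709 − 169·172
1 = −169·5135 + 1224·709
1 = 1224·21249 − 5065·5135
1 = −5065·47633 + 11354·21249
1 = 11354·449946 − 107251·47633
1 = −107251·947525 + 225856·449946
So 449946·225856 ≡ 1 (mod 947525).

225856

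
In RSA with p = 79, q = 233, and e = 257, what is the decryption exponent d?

φ(n) = (p−1)(q−1) = 78·232 = 18096.
Need d with 257·d ≡ 1 (mod 18096). Apply the extended Euclidean algorithm:
18096 = 70×257 + 106
257 = 2×106 + 45
106 = 2×45 + 16
45 = 2×16 + 13
16 = 1×13 + 3
13 = 4×3 + 1
3 = 3×1 + 0
Back-substitute:
1 = 13 − 4·3
1 = −4·16 + 5·13
1 = 5·45 − 14·16
1 = −14·106 + 33·45
1 = 33·257 − 80·106
1 = −80·18096 + 5633·257
So 257·5633 ≡ 1 (mod 18096), hence d = 5633.

5633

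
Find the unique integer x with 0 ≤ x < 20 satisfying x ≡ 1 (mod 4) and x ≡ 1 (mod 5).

Write x = 1 + 4·k. Then 4·k ≡ 1 − 1 ≡ 0 (mod 5).
Need 4⁻¹ mod 5. Extended Euclid on (5, 4):
5 = 1×4 + 1
4 = 4×1 + 0
Back-substitute:
1 = 5 − 4
4⁻¹ ≡ 4 (mod 5), so k ≡ 4·0 ≡ 0 (mod 5).
x = 1 + 4·0 = 1.

1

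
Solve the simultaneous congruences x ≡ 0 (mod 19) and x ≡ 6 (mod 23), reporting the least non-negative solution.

190

Write x = 0 + 19·k. Then 19·k ≡ 6 − 0 ≡ 6 (mod 23).
Need 19⁻¹ mod 23. Extended Euclid on (23, 19):
23 = 1·19 + 4
19 = 4·4 + 3
4 = 1·3 + 1
3 = 3·1 + 0
Back-substitute:
1 = 4 − 3
1 = −19 + 5·4
1 = 5·23 − 6·19
19⁻¹ ≡ 17 (mod 23), so k ≡ 17·6 ≡ 10 (mod 23).
x = 0 + 19·10 = 190.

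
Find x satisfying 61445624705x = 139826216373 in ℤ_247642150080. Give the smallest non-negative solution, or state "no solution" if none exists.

no solution

gcd(61445624705, 247642150080):
247642150080 = 4*61445624705 + 1859651260
61445624705 = 33*1859651260 + 77133125
1859651260 = 24*77133125 + 8456260
77133125 = 9*8456260 + 1026785
8456260 = 8*1026785 + 241980
1026785 = 4*241980 + 58865
241980 = 4*58865 + 6520
58865 = 9*6520 + 185
6520 = 35*185 + 45
185 = 4*45 + 5
45 = 9*5 + 0
gcd = 5, but 5 ∤ 139826216373, so the congruence has no solution.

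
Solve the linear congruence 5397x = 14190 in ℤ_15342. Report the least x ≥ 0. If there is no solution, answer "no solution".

First find gcd(5397, 15342):
15342 = 2*5397 + 4548
5397 = 1*4548 + 849
4548 = 5*849 + 303
849 = 2*303 + 243
303 = 1*243 + 60
243 = 4*60 + 3
60 = 20*3 + 0
gcd = 3 and 3 | 14190, so solutions exist. Divide through by 3: 1799x ≡ 4730 (mod 5114).
Now find 1799⁻¹ mod 5114:
5114 = 2*1799 + 1516
1799 = 1*1516 + 283
1516 = 5*283 + 101
283 = 2*101 + 81
101 = 1*81 + 20
81 = 4*20 + 1
20 = 20*1 + 0
Back-substitute:
1 = 81 − 4·20
1 = −4·101 + 5·81
1 = 5·283 − 14·101
1 = −14·1516 + 75·283
1 = 75·1799 − 89·1516
1 = −89·5114 + 253·1799
So 1799⁻¹ ≡ 253 (mod 5114).
Then x ≡ 253·4730 ≡ 14 (mod 5114); the smallest non-negative solution is x = 14.

14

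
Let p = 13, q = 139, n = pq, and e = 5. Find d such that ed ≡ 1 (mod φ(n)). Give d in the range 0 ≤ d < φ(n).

1325

φ(n) = (p−1)(q−1) = 12·138 = 1656.
Need d with 5·d ≡ 1 (mod 1656). Apply the extended Euclidean algorithm:
1656 = 331*5 + 1
5 = 5*1 + 0
Back-substitute:
1 = 1656 − 331·5
So 5·(-331) ≡ 1 (mod 1656), hence d ≡ -331 ≡ 1325 (mod 1656).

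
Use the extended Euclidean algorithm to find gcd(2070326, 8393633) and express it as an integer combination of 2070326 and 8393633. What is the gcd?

1

Apply Euclid's algorithm to 8393633 and 2070326:
8393633 = 4*2070326 + 112329
2070326 = 18*112329 + 48404
112329 = 2*48404 + 15521
48404 = 3*15521 + 1841
15521 = 8*1841 + 793
1841 = 2*793 + 255
793 = 3*255 + 28
255 = 9*28 + 3
28 = 9*3 + 1
3 = 3*1 + 0
gcd(2070326, 8393633) = 1.
Express as a combination:
1 = 28 − 9·3
1 = −9·255 + 82·28
1 = 82·793 − 255·255
1 = −255·1841 + 592·793
1 = 592·15521 − 4991·1841
1 = −4991·48404 + 15565·15521
1 = 15565·112329 − 36121·48404
1 = −36121·2070326 + 665743·112329
1 = 665743·8393633 − 2699093·2070326
So 1 = (665743)·8393633 + (-2699093)·2070326.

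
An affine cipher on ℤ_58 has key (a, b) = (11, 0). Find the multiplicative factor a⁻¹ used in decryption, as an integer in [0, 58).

37

gcd(58, 11) by repeated division:
58 = 5*11 + 3
11 = 3*3 + 2
3 = 1*2 + 1
2 = 2*1 + 0
The gcd is 1. Working backward:
1 = 3 − 2
1 = −11 + 4·3
1 = 4·58 − 21·11
Thus 11·(-21) ≡ 1 (mod 58); reducing, -21 mod 58 = 37.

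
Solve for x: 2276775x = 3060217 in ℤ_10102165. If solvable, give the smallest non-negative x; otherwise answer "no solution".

no solution

gcd(2276775, 10102165):
10102165 = 4*2276775 + 995065
2276775 = 2*995065 + 286645
995065 = 3*286645 + 135130
286645 = 2*135130 + 16385
135130 = 8*16385 + 4050
16385 = 4*4050 + 185
4050 = 21*185 + 165
185 = 1*165 + 20
165 = 8*20 + 5
20 = 4*5 + 0
gcd = 5, but 5 ∤ 3060217, so the congruence has no solution.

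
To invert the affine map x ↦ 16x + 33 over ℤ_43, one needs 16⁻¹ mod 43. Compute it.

35

Extended Euclidean algorithm:
43 = 2*16 + 11
16 = 1*11 + 5
11 = 2*5 + 1
5 = 5*1 + 0
Since gcd(16, 43) = 1, back-substitute to write 1 as a combination:
1 = 11 − 2·5
1 = −2·16 + 3·11
1 = 3·43 − 8·16
So 16·(-8) ≡ 1 (mod 43), and -8 ≡ 35 (mod 43).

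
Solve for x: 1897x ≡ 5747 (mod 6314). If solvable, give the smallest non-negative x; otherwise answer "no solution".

First find gcd(1897, 6314):
6314 = 3×1897 + 623
1897 = 3×623 + 28
623 = 22×28 + 7
28 = 4×7 + 0
gcd = 7 and 7 | 5747, so solutions exist. Divide through by 7: 271x ≡ 821 (mod 902).
Now find 271⁻¹ mod 902:
902 = 3·271 + 89
271 = 3·89 + 4
89 = 22·4 + 1
4 = 4·1 + 0
Back-substitute:
1 = 89 − 22·4
1 = −22·271 + 67·89
1 = 67·902 − 223·271
So 271·(-223) ≡ 1 (mod 902), i.e. 271⁻¹ ≡ 679.
Then x ≡ 679·821 ≡ 23 (mod 902); the smallest non-negative solution is x = 23.

23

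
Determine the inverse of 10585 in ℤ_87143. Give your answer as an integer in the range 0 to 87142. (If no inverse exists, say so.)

Extended Euclidean algorithm:
87143 = 8*10585 + 2463
10585 = 4*2463 + 733
2463 = 3*733 + 264
733 = 2*264 + 205
264 = 1*205 + 59
205 = 3*59 + 28
59 = 2*28 + 3
28 = 9*3 + 1
3 = 3*1 + 0
The gcd is 1. Working backward:
1 = 28 − 9·3
1 = −9·59 + 19·28
1 = 19·205 − 66·59
1 = −66·264 + 85·205
1 = 85·733 − 236·264
1 = −236·2463 + 793·733
1 = 793·10585 − 3408·2463
1 = −3408·87143 + 28057·10585
So 10585·28057 ≡ 1 (mod 87143).

28057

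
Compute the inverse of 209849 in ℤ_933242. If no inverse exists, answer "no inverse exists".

Run Euclid on (933242, 209849):
933242 = 4×209849 + 93846
209849 = 2×93846 + 22157
93846 = 4×22157 + 5218
22157 = 4×5218 + 1285
5218 = 4×1285 + 78
1285 = 16×78 + 37
78 = 2×37 + 4
37 = 9×4 + 1
4 = 4×1 + 0
gcd = 1, so the inverse exists. Back-substitute:
1 = 37 − 9·4
1 = −9·78 + 19·37
1 = 19·1285 − 313·78
1 = −313·5218 + 1271·1285
1 = 1271·22157 − 5397·5218
1 = −5397·93846 + 22859·22157
1 = 22859·209849 − 51115·93846
1 = −51115·933242 + 227319·209849
So 209849·227319 ≡ 1 (mod 933242).

227319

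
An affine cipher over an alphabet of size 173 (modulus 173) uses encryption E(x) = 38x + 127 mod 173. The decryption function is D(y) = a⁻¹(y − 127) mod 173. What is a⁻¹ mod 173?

Extended Euclidean algorithm:
173 = 4×38 + 21
38 = 1×21 + 17
21 = 1×17 + 4
17 = 4×4 + 1
4 = 4×1 + 0
The gcd is 1. Working backward:
1 = 17 − 4·4
1 = −4·21 + 5·17
1 = 5·38 − 9·21
1 = −9·173 + 41·38
So 38·41 ≡ 1 (mod 173).

41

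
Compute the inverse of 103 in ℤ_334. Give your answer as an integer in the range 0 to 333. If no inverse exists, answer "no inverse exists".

227

Extended Euclidean algorithm:
334 = 3·103 + 25
103 = 4·25 + 3
25 = 8·3 + 1
3 = 3·1 + 0
gcd = 1, so the inverse exists. Back-substitute:
1 = 25 − 8·3
1 = −8·103 + 33·25
1 = 33·334 − 107·103
So 103·(-107) ≡ 1 (mod 334), and -107 ≡ 227 (mod 334).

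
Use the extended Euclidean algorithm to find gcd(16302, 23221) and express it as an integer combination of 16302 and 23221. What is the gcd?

11

Euclidean algorithm:
23221 = 1*16302 + 6919
16302 = 2*6919 + 2464
6919 = 2*2464 + 1991
2464 = 1*1991 + 473
1991 = 4*473 + 99
473 = 4*99 + 77
99 = 1*77 + 22
77 = 3*22 + 11
22 = 2*11 + 0
gcd(16302, 23221) = 11.
Back-substituting:
11 = 77 − 3·22
11 = −3·99 + 4·77
11 = 4·473 − 19·99
11 = −19·1991 + 80·473
11 = 80·2464 − 99·1991
11 = −99·6919 + 278·2464
11 = 278·16302 − 655·6919
11 = −655·23221 + 933·16302
So 11 = (-655)·23221 + (933)·16302.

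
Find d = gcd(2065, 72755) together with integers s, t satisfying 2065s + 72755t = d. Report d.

5

Apply Euclid's algorithm to 72755 and 2065:
72755 = 35*2065 + 480
2065 = 4*480 + 145
480 = 3*145 + 45
145 = 3*45 + 10
45 = 4*10 + 5
10 = 2*5 + 0
gcd(2065, 72755) = 5.
Back-substituting:
5 = 45 − 4·10
5 = −4·145 + 13·45
5 = 13·480 − 43·145
5 = −43·2065 + 185·480
5 = 185·72755 − 6518·2065
So 5 = (185)·72755 + (-6518)·2065.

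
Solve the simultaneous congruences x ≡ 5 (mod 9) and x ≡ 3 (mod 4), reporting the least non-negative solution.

Write x = 5 + 9·k. Then 9·k ≡ 3 − 5 ≡ 2 (mod 4).
Need 9⁻¹ mod 4. Extended Euclid on (4, 1):
4 = 4×1 + 0
9⁻¹ ≡ 1 (mod 4), so k ≡ 1·2 ≡ 2 (mod 4).
x = 5 + 9·2 = 23.

23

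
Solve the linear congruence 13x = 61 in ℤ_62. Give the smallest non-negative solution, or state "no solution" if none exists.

First find gcd(13, 62):
62 = 4×13 + 10
13 = 1×10 + 3
10 = 3×3 + 1
3 = 3×1 + 0
gcd = 1, so a unique solution mod 62 exists.
Back-substitute for the Bézout coefficients:
1 = 10 − 3·3
1 = −3·13 + 4·10
1 = 4·62 − 19·13
So 13·(-19) ≡ 1 (mod 62), giving 13⁻¹ ≡ 43.
x ≡ 13⁻¹·61 ≡ 43·61 ≡ 19 (mod 62).

19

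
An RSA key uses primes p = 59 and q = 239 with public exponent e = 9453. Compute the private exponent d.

7481

φ(n) = (p−1)(q−1) = 58·238 = 13804.
Need d with 9453·d ≡ 1 (mod 13804). Apply the extended Euclidean algorithm:
13804 = 1*9453 + 4351
9453 = 2*4351 + 751
4351 = 5*751 + 596
751 = 1*596 + 155
596 = 3*155 + 131
155 = 1*131 + 24
131 = 5*24 + 11
24 = 2*11 + 2
11 = 5*2 + 1
2 = 2*1 + 0
Back-substitute:
1 = 11 − 5·2
1 = −5·24 + 11·11
1 = 11·131 − 60·24
1 = −60·155 + 71·131
1 = 71·596 − 273·155
1 = −273·751 + 344·596
1 = 344·4351 − 1993·751
1 = −1993·9453 + 4330·4351
1 = 4330·13804 − 6323·9453
So 9453·(-6323) ≡ 1 (mod 13804), hence d ≡ -6323 ≡ 7481 (mod 13804).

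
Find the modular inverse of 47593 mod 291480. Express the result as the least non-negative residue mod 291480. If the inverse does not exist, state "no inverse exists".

Compute gcd(47593, 291480):
291480 = 6×47593 + 5922
47593 = 8×5922 + 217
5922 = 27×217 + 63
217 = 3×63 + 28
63 = 2×28 + 7
28 = 4×7 + 0
The gcd is 7, not 1, hence no inverse exists.

no inverse exists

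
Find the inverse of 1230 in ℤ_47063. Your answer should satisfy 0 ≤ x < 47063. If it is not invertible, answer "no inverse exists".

32638

Run Euclid on (47063, 1230):
47063 = 38×1230 + 323
1230 = 3×323 + 261
323 = 1×261 + 62
261 = 4×62 + 13
62 = 4×13 + 10
13 = 1×10 + 3
10 = 3×3 + 1
3 = 3×1 + 0
gcd = 1, so the inverse exists. Back-substitute:
1 = 10 − 3·3
1 = −3·13 + 4·10
1 = 4·62 − 19·13
1 = −19·261 + 80·62
1 = 80·323 − 99·261
1 = −99·1230 + 377·323
1 = 377·47063 − 14425·1230
So 1230·(-14425) ≡ 1 (mod 47063), and -14425 ≡ 32638 (mod 47063).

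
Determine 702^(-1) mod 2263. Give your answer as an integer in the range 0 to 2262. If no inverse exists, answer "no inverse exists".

1254

gcd(2263, 702) by repeated division:
2263 = 3·702 + 157
702 = 4·157 + 74
157 = 2·74 + 9
74 = 8·9 + 2
9 = 4·2 + 1
2 = 2·1 + 0
Since gcd(702, 2263) = 1, back-substitute to write 1 as a combination:
1 = 9 − 4·2
1 = −4·74 + 33·9
1 = 33·157 − 70·74
1 = −70·702 + 313·157
1 = 313·2263 − 1009·702
Thus 702·(-1009) ≡ 1 (mod 2263); reducing, -1009 mod 2263 = 1254.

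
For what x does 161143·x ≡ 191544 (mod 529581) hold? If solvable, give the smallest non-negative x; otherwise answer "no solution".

198546

First find gcd(161143, 529581):
529581 = 3×161143 + 46152
161143 = 3×46152 + 22687
46152 = 2×22687 + 778
22687 = 29×778 + 125
778 = 6×125 + 28
125 = 4×28 + 13
28 = 2×13 + 2
13 = 6×2 + 1
2 = 2×1 + 0
gcd = 1, so a unique solution mod 529581 exists.
Back-substitute for the Bézout coefficients:
1 = 13 − 6·2
1 = −6·28 + 13·13
1 = 13·125 − 58·28
1 = −58·778 + 361·125
1 = 361·22687 − 10527·778
1 = −10527·46152 + 21415·22687
1 = 21415·161143 − 74772·46152
1 = −74772·529581 + 245731·161143
So 161143·(245731) ≡ 1 (mod 529581), giving 161143⁻¹ ≡ 245731.
x ≡ 161143⁻¹·191544 ≡ 245731·191544 ≡ 198546 (mod 529581).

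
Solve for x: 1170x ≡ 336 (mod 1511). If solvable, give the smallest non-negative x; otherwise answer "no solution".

225

First find gcd(1170, 1511):
1511 = 1×1170 + 341
1170 = 3×341 + 147
341 = 2×147 + 47
147 = 3×47 + 6
47 = 7×6 + 5
6 = 1×5 + 1
5 = 5×1 + 0
gcd = 1, so a unique solution mod 1511 exists.
Back-substitute for the Bézout coefficients:
1 = 6 − 5
1 = −47 + 8·6
1 = 8·147 − 25·47
1 = −25·341 + 58·147
1 = 58·1170 − 199·341
1 = −199·1511 + 257·1170
So 1170·(257) ≡ 1 (mod 1511), giving 1170⁻¹ ≡ 257.
x ≡ 1170⁻¹·336 ≡ 257·336 ≡ 225 (mod 1511).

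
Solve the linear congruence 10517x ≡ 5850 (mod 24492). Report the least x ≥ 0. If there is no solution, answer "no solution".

1314

First find gcd(10517, 24492):
24492 = 2·10517 + 3458
10517 = 3·3458 + 143
3458 = 24·143 + 26
143 = 5·26 + 13
26 = 2·13 + 0
gcd = 13 and 13 | 5850, so solutions exist. Divide through by 13: 809x ≡ 450 (mod 1884).
Now find 809⁻¹ mod 1884:
1884 = 2×809 + 266
809 = 3×266 + 11
266 = 24×11 + 2
11 = 5×2 + 1
2 = 2×1 + 0
Back-substitute:
1 = 11 − 5·2
1 = −5·266 + 121·11
1 = 121·809 − 368·266
1 = −368·1884 + 857·809
So 809⁻¹ ≡ 857 (mod 1884).
Then x ≡ 857·450 ≡ 1314 (mod 1884); the smallest non-negative solution is x = 1314.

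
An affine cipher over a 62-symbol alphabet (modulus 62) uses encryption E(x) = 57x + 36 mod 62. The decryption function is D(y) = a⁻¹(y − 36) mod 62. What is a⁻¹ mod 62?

Run Euclid on (62, 57):
62 = 1*57 + 5
57 = 11*5 + 2
5 = 2*2 + 1
2 = 2*1 + 0
Since gcd(57, 62) = 1, back-substitute to write 1 as a combination:
1 = 5 − 2·2
1 = −2·57 + 23·5
1 = 23·62 − 25·57
Thus 57·(-25) ≡ 1 (mod 62); reducing, -25 mod 62 = 37.

37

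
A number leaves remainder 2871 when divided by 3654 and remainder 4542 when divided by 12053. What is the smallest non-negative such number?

Write x = 2871 + 3654·k. Then 3654·k ≡ 4542 − 2871 ≡ 1671 (mod 12053).
Need 3654⁻¹ mod 12053. Extended Euclid on (12053, 3654):
12053 = 3·3654 + 1091
3654 = 3·1091 + 381
1091 = 2·381 + 329
381 = 1·329 + 52
329 = 6·52 + 17
52 = 3·17 + 1
17 = 17·1 + 0
Back-substitute:
1 = 52 − 3·17
1 = −3·329 + 19·52
1 = 19·381 − 22·329
1 = −22·1091 + 63·381
1 = 63·3654 − 211·1091
1 = −211·12053 + 696·3654
3654⁻¹ ≡ 696 (mod 12053), so k ≡ 696·1671 ≡ 5928 (mod 12053).
x = 2871 + 3654·5928 = 21663783.

21663783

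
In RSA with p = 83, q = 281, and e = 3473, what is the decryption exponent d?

9857

φ(n) = (p−1)(q−1) = 82·280 = 22960.
Need d with 3473·d ≡ 1 (mod 22960). Apply the extended Euclidean algorithm:
22960 = 6*3473 + 2122
3473 = 1*2122 + 1351
2122 = 1*1351 + 771
1351 = 1*771 + 580
771 = 1*580 + 191
580 = 3*191 + 7
191 = 27*7 + 2
7 = 3*2 + 1
2 = 2*1 + 0
Back-substitute:
1 = 7 − 3·2
1 = −3·191 + 82·7
1 = 82·580 − 249·191
1 = −249·771 + 331·580
1 = 331·1351 − 580·771
1 = −580·2122 + 911·1351
1 = 911·3473 − 1491·2122
1 = −1491·22960 + 9857·3473
So 3473·9857 ≡ 1 (mod 22960), hence d = 9857.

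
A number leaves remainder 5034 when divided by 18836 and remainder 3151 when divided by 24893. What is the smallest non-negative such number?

207088018

Write x = 5034 + 18836·k. Then 18836·k ≡ 3151 − 5034 ≡ 23010 (mod 24893).
Need 18836⁻¹ mod 24893. Extended Euclid on (24893, 18836):
24893 = 1×18836 + 6057
18836 = 3×6057 + 665
6057 = 9×665 + 72
665 = 9×72 + 17
72 = 4×17 + 4
17 = 4×4 + 1
4 = 4×1 + 0
Back-substitute:
1 = 17 − 4·4
1 = −4·72 + 17·17
1 = 17·665 − 157·72
1 = −157·6057 + 1430·665
1 = 1430·18836 − 4447·6057
1 = −4447·24893 + 5877·18836
18836⁻¹ ≡ 5877 (mod 24893), so k ≡ 5877·23010 ≡ 10994 (mod 24893).
x = 5034 + 18836·10994 = 207088018.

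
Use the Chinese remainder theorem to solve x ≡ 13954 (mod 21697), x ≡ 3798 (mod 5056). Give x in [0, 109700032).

11556758

Write x = 13954 + 21697·k. Then 21697·k ≡ 3798 − 13954 ≡ 5012 (mod 5056).
Need 21697⁻¹ mod 5056. Extended Euclid on (5056, 1473):
5056 = 3×1473 + 637
1473 = 2×637 + 199
637 = 3×199 + 40
199 = 4×40 + 39
40 = 1×39 + 1
39 = 39×1 + 0
Back-substitute:
1 = 40 − 39
1 = −199 + 5·40
1 = 5·637 − 16·199
1 = −16·1473 + 37·637
1 = 37·5056 − 127·1473
21697⁻¹ ≡ 4929 (mod 5056), so k ≡ 4929·5012 ≡ 532 (mod 5056).
x = 13954 + 21697·532 = 11556758.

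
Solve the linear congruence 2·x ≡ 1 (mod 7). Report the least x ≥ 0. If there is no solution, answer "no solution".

4

First find gcd(2, 7):
7 = 3·2 + 1
2 = 2·1 + 0
gcd = 1, so a unique solution mod 7 exists.
Back-substitute for the Bézout coefficients:
1 = 7 − 3·2
So 2·(-3) ≡ 1 (mod 7), giving 2⁻¹ ≡ 4.
x ≡ 2⁻¹·1 ≡ 4·1 ≡ 4 (mod 7).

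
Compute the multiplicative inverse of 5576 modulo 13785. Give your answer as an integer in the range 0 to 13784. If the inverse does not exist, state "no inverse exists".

10361

Apply the Euclidean algorithm to 13785 and 5576:
13785 = 2×5576 + 2633
5576 = 2×2633 + 310
2633 = 8×310 + 153
310 = 2×153 + 4
153 = 38×4 + 1
4 = 4×1 + 0
gcd = 1, so the inverse exists. Back-substitute:
1 = 153 − 38·4
1 = −38·310 + 77·153
1 = 77·2633 − 654·310
1 = −654·5576 + 1385·2633
1 = 1385·13785 − 3424·5576
Hence 5576⁻¹ ≡ -3424 ≡ 10361 (mod 13785).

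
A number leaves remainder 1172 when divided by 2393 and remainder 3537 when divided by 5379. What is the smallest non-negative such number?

8556147

Write x = 1172 + 2393·k. Then 2393·k ≡ 3537 − 1172 ≡ 2365 (mod 5379).
Need 2393⁻¹ mod 5379. Extended Euclid on (5379, 2393):
5379 = 2·2393 + 593
2393 = 4·593 + 21
593 = 28·21 + 5
21 = 4·5 + 1
5 = 5·1 + 0
Back-substitute:
1 = 21 − 4·5
1 = −4·593 + 113·21
1 = 113·2393 − 456·593
1 = −456·5379 + 1025·2393
2393⁻¹ ≡ 1025 (mod 5379), so k ≡ 1025·2365 ≡ 3575 (mod 5379).
x = 1172 + 2393·3575 = 8556147.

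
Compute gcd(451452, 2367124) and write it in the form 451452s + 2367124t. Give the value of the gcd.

4

Repeated division:
2367124 = 5·451452 + 109864
451452 = 4·109864 + 11996
109864 = 9·11996 + 1900
11996 = 6·1900 + 596
1900 = 3·596 + 112
596 = 5·112 + 36
112 = 3·36 + 4
36 = 9·4 + 0
gcd(451452, 2367124) = 4.
Working backward:
4 = 112 − 3·36
4 = −3·596 + 16·112
4 = 16·1900 − 51·596
4 = −51·11996 + 322·1900
4 = 322·109864 − 2949·11996
4 = −2949·451452 + 12118·109864
4 = 12118·2367124 − 63539·451452
So 4 = (12118)·2367124 + (-63539)·451452.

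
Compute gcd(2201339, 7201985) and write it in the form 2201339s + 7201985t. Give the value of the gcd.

7

Repeated division:
7201985 = 3*2201339 + 597968
2201339 = 3*597968 + 407435
597968 = 1*407435 + 190533
407435 = 2*190533 + 26369
190533 = 7*26369 + 5950
26369 = 4*5950 + 2569
5950 = 2*2569 + 812
2569 = 3*812 + 133
812 = 6*133 + 14
133 = 9*14 + 7
14 = 2*7 + 0
gcd(2201339, 7201985) = 7.
Express as a combination:
7 = 133 − 9·14
7 = −9·812 + 55·133
7 = 55·2569 − 174·812
7 = −174·5950 + 403·2569
7 = 403·26369 − 1786·5950
7 = −1786·190533 + 12905·26369
7 = 12905·407435 − 27596·190533
7 = −27596·597968 + 40501·407435
7 = 40501·2201339 − 149099·597968
7 = −149099·7201985 + 487798·2201339
So 7 = (-149099)·7201985 + (487798)·2201339.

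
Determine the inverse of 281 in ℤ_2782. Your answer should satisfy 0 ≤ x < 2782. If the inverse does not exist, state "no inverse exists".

gcd(2782, 281) by repeated division:
2782 = 9×281 + 253
281 = 1×253 + 28
253 = 9×28 + 1
28 = 28×1 + 0
gcd = 1, so the inverse exists. Back-substitute:
1 = 253 − 9·28
1 = −9·281 + 10·253
1 = 10·2782 − 99·281
Hence 281⁻¹ ≡ -99 ≡ 2683 (mod 2782).

2683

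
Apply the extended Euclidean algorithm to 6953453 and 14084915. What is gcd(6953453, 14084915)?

13

Repeated division:
14084915 = 2×6953453 + 178009
6953453 = 39×178009 + 11102
178009 = 16×11102 + 377
11102 = 29×377 + 169
377 = 2×169 + 39
169 = 4×39 + 13
39 = 3×13 + 0
gcd(6953453, 14084915) = 13.
Working backward:
13 = 169 − 4·39
13 = −4·377 + 9·169
13 = 9·11102 − 265·377
13 = −265·178009 + 4249·11102
13 = 4249·6953453 − 165976·178009
13 = −165976·14084915 + 336201·6953453
So 13 = (-165976)·14084915 + (336201)·6953453.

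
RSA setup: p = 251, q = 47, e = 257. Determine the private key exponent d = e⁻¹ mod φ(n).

φ(n) = (p−1)(q−1) = 250·46 = 11500.
Need d with 257·d ≡ 1 (mod 11500). Apply the extended Euclidean algorithm:
11500 = 44·257 + 192
257 = 1·192 + 65
192 = 2·65 + 62
65 = 1·62 + 3
62 = 20·3 + 2
3 = 1·2 + 1
2 = 2·1 + 0
Back-substitute:
1 = 3 − 2
1 = −62 + 21·3
1 = 21·65 − 22·62
1 = −22·192 + 65·65
1 = 65·257 − 87·192
1 = −87·11500 + 3893·257
So 257·3893 ≡ 1 (mod 11500), hence d = 3893.

3893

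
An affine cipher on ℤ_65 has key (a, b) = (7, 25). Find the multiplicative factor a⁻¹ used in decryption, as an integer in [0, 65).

28

Apply the Euclidean algorithm to 65 and 7:
65 = 9*7 + 2
7 = 3*2 + 1
2 = 2*1 + 0
gcd = 1, so the inverse exists. Back-substitute:
1 = 7 − 3·2
1 = −3·65 + 28·7
So 7·28 ≡ 1 (mod 65).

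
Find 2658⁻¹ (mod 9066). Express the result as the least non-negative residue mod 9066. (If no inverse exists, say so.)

Euclidean algorithm on 9066, 2658:
9066 = 3·2658 + 1092
2658 = 2·1092 + 474
1092 = 2·474 + 144
474 = 3·144 + 42
144 = 3·42 + 18
42 = 2·18 + 6
18 = 3·6 + 0
The gcd is 6, not 1, hence no inverse exists.

no inverse exists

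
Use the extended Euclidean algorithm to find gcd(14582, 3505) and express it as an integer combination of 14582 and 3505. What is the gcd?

1

Apply Euclid's algorithm to 14582 and 3505:
14582 = 4*3505 + 562
3505 = 6*562 + 133
562 = 4*133 + 30
133 = 4*30 + 13
30 = 2*13 + 4
13 = 3*4 + 1
4 = 4*1 + 0
gcd(14582, 3505) = 1.
Express as a combination:
1 = 13 − 3·4
1 = −3·30 + 7·13
1 = 7·133 − 31·30
1 = −31·562 + 131·133
1 = 131·3505 − 817·562
1 = −817·14582 + 3399·3505
So 1 = (-817)·14582 + (3399)·3505.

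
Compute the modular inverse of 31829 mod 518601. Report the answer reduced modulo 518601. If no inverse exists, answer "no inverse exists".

462503

Run Euclid on (518601, 31829):
518601 = 16×31829 + 9337
31829 = 3×9337 + 3818
9337 = 2×3818 + 1701
3818 = 2×1701 + 416
1701 = 4×416 + 37
416 = 11×37 + 9
37 = 4×9 + 1
9 = 9×1 + 0
Since gcd(31829, 518601) = 1, back-substitute to write 1 as a combination:
1 = 37 − 4·9
1 = −4·416 + 45·37
1 = 45·1701 − 184·416
1 = −184·3818 + 413·1701
1 = 413·9337 − 1010·3818
1 = −1010·31829 + 3443·9337
1 = 3443·518601 − 56098·31829
So 31829·(-56098) ≡ 1 (mod 518601), and -56098 ≡ 462503 (mod 518601).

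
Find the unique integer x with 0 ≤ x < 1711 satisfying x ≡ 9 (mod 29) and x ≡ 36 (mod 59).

Write x = 9 + 29·k. Then 29·k ≡ 36 − 9 ≡ 27 (mod 59).
Need 29⁻¹ mod 59. Extended Euclid on (59, 29):
59 = 2*29 + 1
29 = 29*1 + 0
Back-substitute:
1 = 59 − 2·29
29⁻¹ ≡ 57 (mod 59), so k ≡ 57·27 ≡ 5 (mod 59).
x = 9 + 29·5 = 154.

154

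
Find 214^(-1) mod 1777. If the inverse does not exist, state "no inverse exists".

656

gcd(1777, 214) by repeated division:
1777 = 8·214 + 65
214 = 3·65 + 19
65 = 3·19 + 8
19 = 2·8 + 3
8 = 2·3 + 2
3 = 1·2 + 1
2 = 2·1 + 0
The gcd is 1. Working backward:
1 = 3 − 2
1 = −8 + 3·3
1 = 3·19 − 7·8
1 = −7·65 + 24·19
1 = 24·214 − 79·65
1 = −79·1777 + 656·214
So 214·656 ≡ 1 (mod 1777).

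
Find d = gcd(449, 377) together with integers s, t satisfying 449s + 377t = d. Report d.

Euclidean algorithm:
449 = 1*377 + 72
377 = 5*72 + 17
72 = 4*17 + 4
17 = 4*4 + 1
4 = 4*1 + 0
gcd(449, 377) = 1.
Back-substituting:
1 = 17 − 4·4
1 = −4·72 + 17·17
1 = 17·377 − 89·72
1 = −89·449 + 106·377
So 1 = (-89)·449 + (106)·377.

1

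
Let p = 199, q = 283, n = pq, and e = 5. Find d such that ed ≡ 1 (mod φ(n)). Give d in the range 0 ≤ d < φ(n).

44669

φ(n) = (p−1)(q−1) = 198·282 = 55836.
Need d with 5·d ≡ 1 (mod 55836). Apply the extended Euclidean algorithm:
55836 = 11167×5 + 1
5 = 5×1 + 0
Back-substitute:
1 = 55836 − 11167·5
So 5·(-11167) ≡ 1 (mod 55836), hence d ≡ -11167 ≡ 44669 (mod 55836).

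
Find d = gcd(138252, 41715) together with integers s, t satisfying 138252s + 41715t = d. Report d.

Repeated division:
138252 = 3·41715 + 13107
41715 = 3·13107 + 2394
13107 = 5·2394 + 1137
2394 = 2·1137 + 120
1137 = 9·120 + 57
120 = 2·57 + 6
57 = 9·6 + 3
6 = 2·3 + 0
gcd(138252, 41715) = 3.
Working backward:
3 = 57 − 9·6
3 = −9·120 + 19·57
3 = 19·1137 − 180·120
3 = −180·2394 + 379·1137
3 = 379·13107 − 2075·2394
3 = −2075·41715 + 6604·13107
3 = 6604·138252 − 21887·41715
So 3 = (6604)·138252 + (-21887)·41715.

3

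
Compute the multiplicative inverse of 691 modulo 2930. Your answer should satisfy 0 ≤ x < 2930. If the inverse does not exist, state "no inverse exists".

2171

gcd(2930, 691) by repeated division:
2930 = 4×691 + 166
691 = 4×166 + 27
166 = 6×27 + 4
27 = 6×4 + 3
4 = 1×3 + 1
3 = 3×1 + 0
The gcd is 1. Working backward:
1 = 4 − 3
1 = −27 + 7·4
1 = 7·166 − 43·27
1 = −43·691 + 179·166
1 = 179·2930 − 759·691
Thus 691·(-759) ≡ 1 (mod 2930); reducing, -759 mod 2930 = 2171.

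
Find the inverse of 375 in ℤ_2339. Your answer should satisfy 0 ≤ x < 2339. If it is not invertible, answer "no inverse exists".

1971

Extended Euclidean algorithm:
2339 = 6·375 + 89
375 = 4·89 + 19
89 = 4·19 + 13
19 = 1·13 + 6
13 = 2·6 + 1
6 = 6·1 + 0
gcd = 1, so the inverse exists. Back-substitute:
1 = 13 − 2·6
1 = −2·19 + 3·13
1 = 3·89 − 14·19
1 = −14·375 + 59·89
1 = 59·2339 − 368·375
Thus 375·(-368) ≡ 1 (mod 2339); reducing, -368 mod 2339 = 1971.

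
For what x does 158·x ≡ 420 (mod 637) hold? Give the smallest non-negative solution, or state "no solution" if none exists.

First find gcd(158, 637):
637 = 4·158 + 5
158 = 31·5 + 3
5 = 1·3 + 2
3 = 1·2 + 1
2 = 2·1 + 0
gcd = 1, so a unique solution mod 637 exists.
Back-substitute for the Bézout coefficients:
1 = 3 − 2
1 = −5 + 2·3
1 = 2·158 − 63·5
1 = −63·637 + 254·158
So 158·(254) ≡ 1 (mod 637), giving 158⁻¹ ≡ 254.
x ≡ 158⁻¹·420 ≡ 254·420 ≡ 301 (mod 637).

301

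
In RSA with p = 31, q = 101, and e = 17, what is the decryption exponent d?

353

φ(n) = (p−1)(q−1) = 30·100 = 3000.
Need d with 17·d ≡ 1 (mod 3000). Apply the extended Euclidean algorithm:
3000 = 176×17 + 8
17 = 2×8 + 1
8 = 8×1 + 0
Back-substitute:
1 = 17 − 2·8
1 = −2·3000 + 353·17
So 17·353 ≡ 1 (mod 3000), hence d = 353.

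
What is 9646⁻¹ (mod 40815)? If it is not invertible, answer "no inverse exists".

17581

gcd(40815, 9646) by repeated division:
40815 = 4×9646 + 2231
9646 = 4×2231 + 722
2231 = 3×722 + 65
722 = 11×65 + 7
65 = 9×7 + 2
7 = 3×2 + 1
2 = 2×1 + 0
Since gcd(9646, 40815) = 1, back-substitute to write 1 as a combination:
1 = 7 − 3·2
1 = −3·65 + 28·7
1 = 28·722 − 311·65
1 = −311·2231 + 961·722
1 = 961·9646 − 4155·2231
1 = −4155·40815 + 17581·9646
So 9646·17581 ≡ 1 (mod 40815).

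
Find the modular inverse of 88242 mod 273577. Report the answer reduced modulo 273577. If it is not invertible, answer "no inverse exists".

Extended Euclidean algorithm:
273577 = 3*88242 + 8851
88242 = 9*8851 + 8583
8851 = 1*8583 + 268
8583 = 32*268 + 7
268 = 38*7 + 2
7 = 3*2 + 1
2 = 2*1 + 0
Since gcd(88242, 273577) = 1, back-substitute to write 1 as a combination:
1 = 7 − 3·2
1 = −3·268 + 115·7
1 = 115·8583 − 3683·268
1 = −3683·8851 + 3798·8583
1 = 3798·88242 − 37865·8851
1 = −37865·273577 + 117393·88242
So 88242·117393 ≡ 1 (mod 273577).

117393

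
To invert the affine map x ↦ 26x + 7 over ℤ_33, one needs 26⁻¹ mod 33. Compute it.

14

Apply the Euclidean algorithm to 33 and 26:
33 = 1×26 + 7
26 = 3×7 + 5
7 = 1×5 + 2
5 = 2×2 + 1
2 = 2×1 + 0
gcd = 1, so the inverse exists. Back-substitute:
1 = 5 − 2·2
1 = −2·7 + 3·5
1 = 3·26 − 11·7
1 = −11·33 + 14·26
So 26·14 ≡ 1 (mod 33).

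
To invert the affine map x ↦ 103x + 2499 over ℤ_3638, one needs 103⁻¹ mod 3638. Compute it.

Apply the Euclidean algorithm to 3638 and 103:
3638 = 35·103 + 33
103 = 3·33 + 4
33 = 8·4 + 1
4 = 4·1 + 0
The gcd is 1. Working backward:
1 = 33 − 8·4
1 = −8·103 + 25·33
1 = 25·3638 − 883·103
Hence 103⁻¹ ≡ -883 ≡ 2755 (mod 3638).

2755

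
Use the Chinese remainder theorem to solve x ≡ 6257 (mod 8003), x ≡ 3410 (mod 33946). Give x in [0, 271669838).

206123522

Write x = 6257 + 8003·k. Then 8003·k ≡ 3410 − 6257 ≡ 31099 (mod 33946).
Need 8003⁻¹ mod 33946. Extended Euclid on (33946, 8003):
33946 = 4×8003 + 1934
8003 = 4×1934 + 267
1934 = 7×267 + 65
267 = 4×65 + 7
65 = 9×7 + 2
7 = 3×2 + 1
2 = 2×1 + 0
Back-substitute:
1 = 7 − 3·2
1 = −3·65 + 28·7
1 = 28·267 − 115·65
1 = −115·1934 + 833·267
1 = 833·8003 − 3447·1934
1 = −3447·33946 + 14621·8003
8003⁻¹ ≡ 14621 (mod 33946), so k ≡ 14621·31099 ≡ 25755 (mod 33946).
x = 6257 + 8003·25755 = 206123522.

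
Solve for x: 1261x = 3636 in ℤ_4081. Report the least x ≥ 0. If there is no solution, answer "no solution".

3524

First find gcd(1261, 4081):
4081 = 3×1261 + 298
1261 = 4×298 + 69
298 = 4×69 + 22
69 = 3×22 + 3
22 = 7×3 + 1
3 = 3×1 + 0
gcd = 1, so a unique solution mod 4081 exists.
Back-substitute for the Bézout coefficients:
1 = 22 − 7·3
1 = −7·69 + 22·22
1 = 22·298 − 95·69
1 = −95·1261 + 402·298
1 = 402·4081 − 1301·1261
So 1261·(-1301) ≡ 1 (mod 4081), giving 1261⁻¹ ≡ 2780.
x ≡ 1261⁻¹·3636 ≡ 2780·3636 ≡ 3524 (mod 4081).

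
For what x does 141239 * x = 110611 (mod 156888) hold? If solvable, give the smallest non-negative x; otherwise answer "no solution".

18941

First find gcd(141239, 156888):
156888 = 1×141239 + 15649
141239 = 9×15649 + 398
15649 = 39×398 + 127
398 = 3×127 + 17
127 = 7×17 + 8
17 = 2×8 + 1
8 = 8×1 + 0
gcd = 1, so a unique solution mod 156888 exists.
Back-substitute for the Bézout coefficients:
1 = 17 − 2·8
1 = −2·127 + 15·17
1 = 15·398 − 47·127
1 = −47·15649 + 1848·398
1 = 1848·141239 − 16679·15649
1 = −16679·156888 + 18527·141239
So 141239·(18527) ≡ 1 (mod 156888), giving 141239⁻¹ ≡ 18527.
x ≡ 141239⁻¹·110611 ≡ 18527·110611 ≡ 18941 (mod 156888).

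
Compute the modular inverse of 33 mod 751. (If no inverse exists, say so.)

Run Euclid on (751, 33):
751 = 22*33 + 25
33 = 1*25 + 8
25 = 3*8 + 1
8 = 8*1 + 0
The gcd is 1. Working backward:
1 = 25 − 3·8
1 = −3·33 + 4·25
1 = 4·751 − 91·33
Thus 33·(-91) ≡ 1 (mod 751); reducing, -91 mod 751 = 660.

660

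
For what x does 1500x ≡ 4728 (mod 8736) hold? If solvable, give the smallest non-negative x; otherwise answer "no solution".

First find gcd(1500, 8736):
8736 = 5×1500 + 1236
1500 = 1×1236 + 264
1236 = 4×264 + 180
264 = 1×180 + 84
180 = 2×84 + 12
84 = 7×12 + 0
gcd = 12 and 12 | 4728, so solutions exist. Divide through by 12: 125x ≡ 394 (mod 728).
Now find 125⁻¹ mod 728:
728 = 5×125 + 103
125 = 1×103 + 22
103 = 4×22 + 15
22 = 1×15 + 7
15 = 2×7 + 1
7 = 7×1 + 0
Back-substitute:
1 = 15 − 2·7
1 = −2·22 + 3·15
1 = 3·103 − 14·22
1 = −14·125 + 17·103
1 = 17·728 − 99·125
So 125·(-99) ≡ 1 (mod 728), i.e. 125⁻¹ ≡ 629.
Then x ≡ 629·394 ≡ 306 (mod 728); the smallest non-negative solution is x = 306.

306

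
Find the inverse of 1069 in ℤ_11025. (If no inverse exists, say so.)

gcd(11025, 1069) by repeated division:
11025 = 10*1069 + 335
1069 = 3*335 + 64
335 = 5*64 + 15
64 = 4*15 + 4
15 = 3*4 + 3
4 = 1*3 + 1
3 = 3*1 + 0
gcd = 1, so the inverse exists. Back-substitute:
1 = 4 − 3
1 = −15 + 4·4
1 = 4·64 − 17·15
1 = −17·335 + 89·64
1 = 89·1069 − 284·335
1 = −284·11025 + 2929·1069
So 1069·2929 ≡ 1 (mod 11025).

2929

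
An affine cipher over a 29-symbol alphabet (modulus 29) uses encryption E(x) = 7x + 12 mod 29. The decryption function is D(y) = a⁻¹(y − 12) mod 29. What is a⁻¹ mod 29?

25

gcd(29, 7) by repeated division:
29 = 4·7 + 1
7 = 7·1 + 0
Since gcd(7, 29) = 1, back-substitute to write 1 as a combination:
1 = 29 − 4·7
Hence 7⁻¹ ≡ -4 ≡ 25 (mod 29).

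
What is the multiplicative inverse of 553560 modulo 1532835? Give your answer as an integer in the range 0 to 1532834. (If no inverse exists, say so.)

no inverse exists

Compute gcd(553560, 1532835):
1532835 = 2*553560 + 425715
553560 = 1*425715 + 127845
425715 = 3*127845 + 42180
127845 = 3*42180 + 1305
42180 = 32*1305 + 420
1305 = 3*420 + 45
420 = 9*45 + 15
45 = 3*15 + 0
Since gcd = 15 > 1, 553560 is not a unit mod 1532835.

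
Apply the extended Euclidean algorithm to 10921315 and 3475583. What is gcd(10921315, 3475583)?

1

Apply Euclid's algorithm to 10921315 and 3475583:
10921315 = 3·3475583 + 494566
3475583 = 7·494566 + 13621
494566 = 36·13621 + 4210
13621 = 3·4210 + 991
4210 = 4·991 + 246
991 = 4·246 + 7
246 = 35·7 + 1
7 = 7·1 + 0
gcd(10921315, 3475583) = 1.
Back-substituting:
1 = 246 − 35·7
1 = −35·991 + 141·246
1 = 141·4210 − 599·991
1 = −599·13621 + 1938·4210
1 = 1938·494566 − 70367·13621
1 = −70367·3475583 + 494507·494566
1 = 494507·10921315 − 1553888·3475583
So 1 = (494507)·10921315 + (-1553888)·3475583.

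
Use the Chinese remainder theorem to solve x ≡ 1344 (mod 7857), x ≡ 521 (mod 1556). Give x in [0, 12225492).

5791953

Write x = 1344 + 7857·k. Then 7857·k ≡ 521 − 1344 ≡ 733 (mod 1556).
Need 7857⁻¹ mod 1556. Extended Euclid on (1556, 77):
1556 = 20·77 + 16
77 = 4·16 + 13
16 = 1·13 + 3
13 = 4·3 + 1
3 = 3·1 + 0
Back-substitute:
1 = 13 − 4·3
1 = −4·16 + 5·13
1 = 5·77 − 24·16
1 = −24·1556 + 485·77
7857⁻¹ ≡ 485 (mod 1556), so k ≡ 485·733 ≡ 737 (mod 1556).
x = 1344 + 7857·737 = 5791953.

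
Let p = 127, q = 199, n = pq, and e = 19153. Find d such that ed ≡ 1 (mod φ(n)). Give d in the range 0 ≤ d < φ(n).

φ(n) = (p−1)(q−1) = 126·198 = 24948.
Need d with 19153·d ≡ 1 (mod 24948). Apply the extended Euclidean algorithm:
24948 = 1·19153 + 5795
19153 = 3·5795 + 1768
5795 = 3·1768 + 491
1768 = 3·491 + 295
491 = 1·295 + 196
295 = 1·196 + 99
196 = 1·99 + 97
99 = 1·97 + 2
97 = 48·2 + 1
2 = 2·1 + 0
Back-substitute:
1 = 97 − 48·2
1 = −48·99 + 49·97
1 = 49·196 − 97·99
1 = −97·295 + 146·196
1 = 146·491 − 243·295
1 = −243·1768 + 875·491
1 = 875·5795 − 2868·1768
1 = −2868·19153 + 9479·5795
1 = 9479·24948 − 12347·19153
So 19153·(-12347) ≡ 1 (mod 24948), hence d ≡ -12347 ≡ 12601 (mod 24948).

12601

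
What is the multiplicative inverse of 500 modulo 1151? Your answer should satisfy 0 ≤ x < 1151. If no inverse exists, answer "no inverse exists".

gcd(1151, 500) by repeated division:
1151 = 2·500 + 151
500 = 3·151 + 47
151 = 3·47 + 10
47 = 4·10 + 7
10 = 1·7 + 3
7 = 2·3 + 1
3 = 3·1 + 0
The gcd is 1. Working backward:
1 = 7 − 2·3
1 = −2·10 + 3·7
1 = 3·47 − 14·10
1 = −14·151 + 45·47
1 = 45·500 − 149·151
1 = −149·1151 + 343·500
So 500·343 ≡ 1 (mod 1151).

343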